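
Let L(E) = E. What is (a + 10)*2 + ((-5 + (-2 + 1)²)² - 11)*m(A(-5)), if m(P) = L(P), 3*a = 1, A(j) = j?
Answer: -13/3 ≈ -4.3333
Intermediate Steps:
a = ⅓ (a = (⅓)*1 = ⅓ ≈ 0.33333)
m(P) = P
(a + 10)*2 + ((-5 + (-2 + 1)²)² - 11)*m(A(-5)) = (⅓ + 10)*2 + ((-5 + (-2 + 1)²)² - 11)*(-5) = (31/3)*2 + ((-5 + (-1)²)² - 11)*(-5) = 62/3 + ((-5 + 1)² - 11)*(-5) = 62/3 + ((-4)² - 11)*(-5) = 62/3 + (16 - 11)*(-5) = 62/3 + 5*(-5) = 62/3 - 25 = -13/3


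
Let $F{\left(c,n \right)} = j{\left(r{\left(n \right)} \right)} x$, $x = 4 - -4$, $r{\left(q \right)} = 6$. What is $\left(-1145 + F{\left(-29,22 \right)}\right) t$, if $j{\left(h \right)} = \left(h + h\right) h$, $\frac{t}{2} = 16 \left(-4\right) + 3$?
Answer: $69418$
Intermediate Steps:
$t = -122$ ($t = 2 \left(16 \left(-4\right) + 3\right) = 2 \left(-64 + 3\right) = 2 \left(-61\right) = -122$)
$x = 8$ ($x = 4 + 4 = 8$)
$j{\left(h \right)} = 2 h^{2}$ ($j{\left(h \right)} = 2 h h = 2 h^{2}$)
$F{\left(c,n \right)} = 576$ ($F{\left(c,n \right)} = 2 \cdot 6^{2} \cdot 8 = 2 \cdot 36 \cdot 8 = 72 \cdot 8 = 576$)
$\left(-1145 + F{\left(-29,22 \right)}\right) t = \left(-1145 + 576\right) \left(-122\right) = \left(-569\right) \left(-122\right) = 69418$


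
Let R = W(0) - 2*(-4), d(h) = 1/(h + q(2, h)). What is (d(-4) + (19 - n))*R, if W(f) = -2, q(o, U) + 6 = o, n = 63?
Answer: -1059/4 ≈ -264.75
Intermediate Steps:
q(o, U) = -6 + o
d(h) = 1/(-4 + h) (d(h) = 1/(h + (-6 + 2)) = 1/(h - 4) = 1/(-4 + h))
R = 6 (R = -2 - 2*(-4) = -2 + 8 = 6)
(d(-4) + (19 - n))*R = (1/(-4 - 4) + (19 - 1*63))*6 = (1/(-8) + (19 - 63))*6 = (-⅛ - 44)*6 = -353/8*6 = -1059/4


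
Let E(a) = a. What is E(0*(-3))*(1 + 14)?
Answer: 0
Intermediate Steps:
E(0*(-3))*(1 + 14) = (0*(-3))*(1 + 14) = 0*15 = 0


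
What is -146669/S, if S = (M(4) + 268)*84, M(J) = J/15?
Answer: -733345/112672 ≈ -6.5087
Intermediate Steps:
M(J) = J/15 (M(J) = J*(1/15) = J/15)
S = 112672/5 (S = ((1/15)*4 + 268)*84 = (4/15 + 268)*84 = (4024/15)*84 = 112672/5 ≈ 22534.)
-146669/S = -146669/112672/5 = -146669*5/112672 = -733345/112672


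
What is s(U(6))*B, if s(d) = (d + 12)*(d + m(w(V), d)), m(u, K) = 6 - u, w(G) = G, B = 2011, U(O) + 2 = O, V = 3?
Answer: 225232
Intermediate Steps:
U(O) = -2 + O
s(d) = (3 + d)*(12 + d) (s(d) = (d + 12)*(d + (6 - 1*3)) = (12 + d)*(d + (6 - 3)) = (12 + d)*(d + 3) = (12 + d)*(3 + d) = (3 + d)*(12 + d))
s(U(6))*B = (36 + (-2 + 6)**2 + 15*(-2 + 6))*2011 = (36 + 4**2 + 15*4)*2011 = (36 + 16 + 60)*2011 = 112*2011 = 225232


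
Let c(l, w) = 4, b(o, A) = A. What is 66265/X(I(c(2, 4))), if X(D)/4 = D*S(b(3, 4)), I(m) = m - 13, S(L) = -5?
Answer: 13253/36 ≈ 368.14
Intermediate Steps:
I(m) = -13 + m
X(D) = -20*D (X(D) = 4*(D*(-5)) = 4*(-5*D) = -20*D)
66265/X(I(c(2, 4))) = 66265/((-20*(-13 + 4))) = 66265/((-20*(-9))) = 66265/180 = 66265*(1/180) = 13253/36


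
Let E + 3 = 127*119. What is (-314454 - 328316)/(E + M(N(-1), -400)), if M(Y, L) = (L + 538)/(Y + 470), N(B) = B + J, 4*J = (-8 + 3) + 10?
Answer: -201508395/4737077 ≈ -42.539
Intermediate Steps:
E = 15110 (E = -3 + 127*119 = -3 + 15113 = 15110)
J = 5/4 (J = ((-8 + 3) + 10)/4 = (-5 + 10)/4 = (1/4)*5 = 5/4 ≈ 1.2500)
N(B) = 5/4 + B (N(B) = B + 5/4 = 5/4 + B)
M(Y, L) = (538 + L)/(470 + Y)
(-314454 - 328316)/(E + M(N(-1), -400)) = (-314454 - 328316)/(15110 + (538 - 400)/(470 + (5/4 - 1))) = -642770/(15110 + 138/(470 + 1/4)) = -642770/(15110 + 138/(1881/4)) = -642770/(15110 + (4/1881)*138) = -642770/(15110 + 184/627) = -642770/9474154/627 = -642770*627/9474154 = -201508395/4737077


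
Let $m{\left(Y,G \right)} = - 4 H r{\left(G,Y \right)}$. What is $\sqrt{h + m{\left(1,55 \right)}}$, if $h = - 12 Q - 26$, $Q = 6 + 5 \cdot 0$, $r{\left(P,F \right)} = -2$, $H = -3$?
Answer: $i \sqrt{122} \approx 11.045 i$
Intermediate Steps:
$Q = 6$ ($Q = 6 + 0 = 6$)
$m{\left(Y,G \right)} = -24$ ($m{\left(Y,G \right)} = \left(-4\right) \left(-3\right) \left(-2\right) = 12 \left(-2\right) = -24$)
$h = -98$ ($h = \left(-12\right) 6 - 26 = -72 - 26 = -98$)
$\sqrt{h + m{\left(1,55 \right)}} = \sqrt{-98 - 24} = \sqrt{-122} = i \sqrt{122}$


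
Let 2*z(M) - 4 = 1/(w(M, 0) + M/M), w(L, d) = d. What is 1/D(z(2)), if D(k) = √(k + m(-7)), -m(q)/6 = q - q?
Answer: √10/5 ≈ 0.63246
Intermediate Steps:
m(q) = 0 (m(q) = -6*(q - q) = -6*0 = 0)
z(M) = 5/2 (z(M) = 2 + 1/(2*(0 + M/M)) = 2 + 1/(2*(0 + 1)) = 2 + (½)/1 = 2 + (½)*1 = 2 + ½ = 5/2)
D(k) = √k (D(k) = √(k + 0) = √k)
1/D(z(2)) = 1/(√(5/2)) = 1/(√10/2) = √10/5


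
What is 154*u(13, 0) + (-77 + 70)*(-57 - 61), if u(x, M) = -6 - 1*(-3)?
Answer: 364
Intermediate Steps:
u(x, M) = -3 (u(x, M) = -6 + 3 = -3)
154*u(13, 0) + (-77 + 70)*(-57 - 61) = 154*(-3) + (-77 + 70)*(-57 - 61) = -462 - 7*(-118) = -462 + 826 = 364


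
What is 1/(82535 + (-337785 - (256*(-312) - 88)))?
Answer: -1/175290 ≈ -5.7048e-6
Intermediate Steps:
1/(82535 + (-337785 - (256*(-312) - 88))) = 1/(82535 + (-337785 - (-79872 - 88))) = 1/(82535 + (-337785 - 1*(-79960))) = 1/(82535 + (-337785 + 79960)) = 1/(82535 - 257825) = 1/(-175290) = -1/175290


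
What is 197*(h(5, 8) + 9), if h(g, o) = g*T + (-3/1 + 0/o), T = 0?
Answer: 1182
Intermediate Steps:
h(g, o) = -3 (h(g, o) = g*0 + (-3/1 + 0/o) = 0 + (-3*1 + 0) = 0 + (-3 + 0) = 0 - 3 = -3)
197*(h(5, 8) + 9) = 197*(-3 + 9) = 197*6 = 1182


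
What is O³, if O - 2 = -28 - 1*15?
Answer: -68921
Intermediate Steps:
O = -41 (O = 2 + (-28 - 1*15) = 2 + (-28 - 15) = 2 - 43 = -41)
O³ = (-41)³ = -68921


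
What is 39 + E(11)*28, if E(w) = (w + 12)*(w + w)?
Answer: 14207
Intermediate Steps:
E(w) = 2*w*(12 + w) (E(w) = (12 + w)*(2*w) = 2*w*(12 + w))
39 + E(11)*28 = 39 + (2*11*(12 + 11))*28 = 39 + (2*11*23)*28 = 39 + 506*28 = 39 + 14168 = 14207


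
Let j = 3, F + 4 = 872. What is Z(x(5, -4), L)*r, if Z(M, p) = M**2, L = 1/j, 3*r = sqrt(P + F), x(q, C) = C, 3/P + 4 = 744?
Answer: 8*sqrt(118829755)/555 ≈ 157.13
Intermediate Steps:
P = 3/740 (P = 3/(-4 + 744) = 3/740 ≈ 0.0040541)
F = 868 (F = -4 + 872 = 868)
r = sqrt(118829755)/1110 (r = sqrt(3/740 + 868)/3 = sqrt(642323/740)/3 = (sqrt(118829755)/370)/3 = sqrt(118829755)/1110 ≈ 9.8206)
L = 1/3 ≈ 0.33333
Z(x(5, -4), L)*r = (-4)**2*(sqrt(118829755)/1110) = 16*(sqrt(118829755)/1110) = 8*sqrt(118829755)/555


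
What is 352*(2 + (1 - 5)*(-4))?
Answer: 6336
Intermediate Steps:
352*(2 + (1 - 5)*(-4)) = 352*(2 - 4*(-4)) = 352*(2 + 16) = 352*18 = 6336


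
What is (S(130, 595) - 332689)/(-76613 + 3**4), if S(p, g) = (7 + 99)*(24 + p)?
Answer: 316365/76532 ≈ 4.1338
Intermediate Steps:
S(p, g) = 2544 + 106*p (S(p, g) = 106*(24 + p) = 2544 + 106*p)
(S(130, 595) - 332689)/(-76613 + 3**4) = ((2544 + 106*130) - 332689)/(-76613 + 3**4) = ((2544 + 13780) - 332689)/(-76613 + 81) = (16324 - 332689)/(-76532) = -316365*(-1/76532) = 316365/76532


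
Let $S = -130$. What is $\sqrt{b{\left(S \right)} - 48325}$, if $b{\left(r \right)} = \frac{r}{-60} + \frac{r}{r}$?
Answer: $\frac{i \sqrt{1739586}}{6} \approx 219.82 i$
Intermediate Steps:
$b{\left(r \right)} = 1 - \frac{r}{60}$ ($b{\left(r \right)} = r \left(- \frac{1}{60}\right) + 1 = - \frac{r}{60} + 1 = 1 - \frac{r}{60}$)
$\sqrt{b{\left(S \right)} - 48325} = \sqrt{\left(1 - - \frac{13}{6}\right) - 48325} = \sqrt{\left(1 + \frac{13}{6}\right) - 48325} = \sqrt{\frac{19}{6} - 48325} = \sqrt{- \frac{289931}{6}} = \frac{i \sqrt{1739586}}{6}$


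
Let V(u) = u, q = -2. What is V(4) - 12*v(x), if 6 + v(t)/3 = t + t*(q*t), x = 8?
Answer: 4540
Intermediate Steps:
v(t) = -18 - 6*t² + 3*t (v(t) = -18 + 3*(t + t*(-2*t)) = -18 + 3*(t - 2*t²) = -18 + (-6*t² + 3*t) = -18 - 6*t² + 3*t)
V(4) - 12*v(x) = 4 - 12*(-18 - 6*8² + 3*8) = 4 - 12*(-18 - 6*64 + 24) = 4 - 12*(-18 - 384 + 24) = 4 - 12*(-378) = 4 + 4536 = 4540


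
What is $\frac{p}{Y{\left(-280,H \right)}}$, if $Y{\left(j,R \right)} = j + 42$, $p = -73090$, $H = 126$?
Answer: $\frac{36545}{119} \approx 307.1$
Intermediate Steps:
$Y{\left(j,R \right)} = 42 + j$
$\frac{p}{Y{\left(-280,H \right)}} = - \frac{73090}{42 - 280} = - \frac{73090}{-238} = \left(-73090\right) \left(- \frac{1}{238}\right) = \frac{36545}{119}$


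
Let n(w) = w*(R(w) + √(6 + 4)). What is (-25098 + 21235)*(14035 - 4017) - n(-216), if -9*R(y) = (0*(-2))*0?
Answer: -38699534 + 216*√10 ≈ -3.8699e+7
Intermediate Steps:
R(y) = 0 (R(y) = -0*(-2)*0/9 = -0*0 = -⅑*0 = 0)
n(w) = w*√10 (n(w) = w*(0 + √(6 + 4)) = w*(0 + √10) = w*√10)
(-25098 + 21235)*(14035 - 4017) - n(-216) = (-25098 + 21235)*(14035 - 4017) - (-216)*√10 = -3863*10018 + 216*√10 = -38699534 + 216*√10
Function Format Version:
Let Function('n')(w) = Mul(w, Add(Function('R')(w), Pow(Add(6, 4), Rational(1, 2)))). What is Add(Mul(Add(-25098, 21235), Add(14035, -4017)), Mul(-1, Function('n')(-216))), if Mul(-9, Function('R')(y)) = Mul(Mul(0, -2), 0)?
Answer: Add(-38699534, Mul(216, Pow(10, Rational(1, 2)))) ≈ -3.8699e+7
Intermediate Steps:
Function('R')(y) = 0 (Function('R')(y) = Mul(Rational(-1, 9), Mul(Mul(0, -2), 0)) = Mul(Rational(-1, 9), Mul(0, 0)) = Mul(Rational(-1, 9), 0) = 0)
Function('n')(w) = Mul(w, Pow(10, Rational(1, 2))) (Function('n')(w) = Mul(w, Add(0, Pow(Add(6, 4), Rational(1, 2)))) = Mul(w, Add(0, Pow(10, Rational(1, 2)))) = Mul(w, Pow(10, Rational(1, 2))))
Add(Mul(Add(-25098, 21235), Add(14035, -4017)), Mul(-1, Function('n')(-216))) = Add(Mul(Add(-25098, 21235), Add(14035, -4017)), Mul(-1, Mul(-216, Pow(10, Rational(1, 2))))) = Add(Mul(-3863, 10018), Mul(216, Pow(10, Rational(1, 2)))) = Add(-38699534, Mul(216, Pow(10, Rational(1, 2))))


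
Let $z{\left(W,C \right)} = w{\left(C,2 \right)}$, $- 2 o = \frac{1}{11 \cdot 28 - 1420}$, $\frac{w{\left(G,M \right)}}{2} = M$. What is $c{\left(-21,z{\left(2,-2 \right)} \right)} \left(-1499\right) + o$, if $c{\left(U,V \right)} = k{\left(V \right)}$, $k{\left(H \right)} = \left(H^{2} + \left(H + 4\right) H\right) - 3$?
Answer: $- \frac{150019919}{2224} \approx -67455.0$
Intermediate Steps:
$w{\left(G,M \right)} = 2 M$
$o = \frac{1}{2224}$ ($o = - \frac{1}{2 \left(11 \cdot 28 - 1420\right)} = - \frac{1}{2 \left(308 - 1420\right)} = - \frac{1}{2 \left(-1112\right)} = \left(- \frac{1}{2}\right) \left(- \frac{1}{1112}\right) = \frac{1}{2224} \approx 0.00044964$)
$z{\left(W,C \right)} = 4$ ($z{\left(W,C \right)} = 2 \cdot 2 = 4$)
$k{\left(H \right)} = -3 + H^{2} + H \left(4 + H\right)$ ($k{\left(H \right)} = \left(H^{2} + \left(4 + H\right) H\right) - 3 = \left(H^{2} + H \left(4 + H\right)\right) - 3 = -3 + H^{2} + H \left(4 + H\right)$)
$c{\left(U,V \right)} = -3 + 2 V^{2} + 4 V$
$c{\left(-21,z{\left(2,-2 \right)} \right)} \left(-1499\right) + o = \left(-3 + 2 \cdot 4^{2} + 4 \cdot 4\right) \left(-1499\right) + \frac{1}{2224} = \left(-3 + 2 \cdot 16 + 16\right) \left(-1499\right) + \frac{1}{2224} = \left(-3 + 32 + 16\right) \left(-1499\right) + \frac{1}{2224} = 45 \left(-1499\right) + \frac{1}{2224} = -67455 + \frac{1}{2224} = - \frac{150019919}{2224}$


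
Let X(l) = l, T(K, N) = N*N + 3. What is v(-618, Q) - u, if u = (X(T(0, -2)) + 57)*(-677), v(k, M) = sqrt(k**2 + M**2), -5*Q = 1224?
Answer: 43328 + 6*sqrt(306841)/5 ≈ 43993.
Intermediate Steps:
Q = -1224/5 (Q = -1/5*1224 = -1224/5 ≈ -244.80)
T(K, N) = 3 + N**2 (T(K, N) = N**2 + 3 = 3 + N**2)
v(k, M) = sqrt(M**2 + k**2)
u = -43328 (u = ((3 + (-2)**2) + 57)*(-677) = ((3 + 4) + 57)*(-677) = (7 + 57)*(-677) = 64*(-677) = -43328)
v(-618, Q) - u = sqrt((-1224/5)**2 + (-618)**2) - 1*(-43328) = sqrt(1498176/25 + 381924) + 43328 = sqrt(11046276/25) + 43328 = 6*sqrt(306841)/5 + 43328 = 43328 + 6*sqrt(306841)/5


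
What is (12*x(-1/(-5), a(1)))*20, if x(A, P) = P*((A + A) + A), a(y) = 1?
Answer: 144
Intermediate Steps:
x(A, P) = 3*A*P (x(A, P) = P*(2*A + A) = P*(3*A) = 3*A*P)
(12*x(-1/(-5), a(1)))*20 = (12*(3*(-1/(-5))*1))*20 = (12*(3*(-1*(-⅕))*1))*20 = (12*(3*(⅕)*1))*20 = (12*(⅗))*20 = (36/5)*20 = 144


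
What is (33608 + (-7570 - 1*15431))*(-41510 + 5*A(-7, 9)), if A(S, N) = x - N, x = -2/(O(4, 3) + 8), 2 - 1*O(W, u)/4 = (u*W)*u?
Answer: -28209475605/64 ≈ -4.4077e+8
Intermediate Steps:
O(W, u) = 8 - 4*W*u**2 (O(W, u) = 8 - 4*u*W*u = 8 - 4*W*u*u = 8 - 4*W*u**2)
x = 1/64 (x = -2/((8 - 4*4*3**2) + 8) = -2/((8 - 4*4*9) + 8) = -2/((8 - 144) + 8) = -2/(-136 + 8) = -2/(-128) = -1/128*(-2) = 1/64 ≈ 0.015625)
A(S, N) = 1/64 - N
(33608 + (-7570 - 1*15431))*(-41510 + 5*A(-7, 9)) = (33608 + (-7570 - 1*15431))*(-41510 + 5*(1/64 - 1*9)) = (33608 + (-7570 - 15431))*(-41510 + 5*(1/64 - 9)) = (33608 - 23001)*(-41510 + 5*(-575/64)) = 10607*(-41510 - 2875/64) = 10607*(-2659515/64) = -28209475605/64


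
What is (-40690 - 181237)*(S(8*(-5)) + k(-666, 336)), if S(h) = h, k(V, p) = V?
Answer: 156680462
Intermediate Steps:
(-40690 - 181237)*(S(8*(-5)) + k(-666, 336)) = (-40690 - 181237)*(8*(-5) - 666) = -221927*(-40 - 666) = -221927*(-706) = 156680462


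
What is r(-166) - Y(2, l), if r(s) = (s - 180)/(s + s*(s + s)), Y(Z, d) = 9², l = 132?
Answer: -2225486/27473 ≈ -81.006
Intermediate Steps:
Y(Z, d) = 81
r(s) = (-180 + s)/(s + 2*s²) (r(s) = (-180 + s)/(s + s*(2*s)) = (-180 + s)/(s + 2*s²))
r(-166) - Y(2, l) = (-180 - 166)/((-166)*(1 + 2*(-166))) - 1*81 = -1/166*(-346)/(1 - 332) - 81 = -1/166*(-346)/(-331) - 81 = -1/166*(-1/331)*(-346) - 81 = -173/27473 - 81 = -2225486/27473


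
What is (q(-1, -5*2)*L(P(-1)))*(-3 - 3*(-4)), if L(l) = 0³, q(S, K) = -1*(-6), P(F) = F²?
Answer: 0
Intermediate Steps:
q(S, K) = 6
L(l) = 0
(q(-1, -5*2)*L(P(-1)))*(-3 - 3*(-4)) = (6*0)*(-3 - 3*(-4)) = 0*(-3 + 12) = 0*9 = 0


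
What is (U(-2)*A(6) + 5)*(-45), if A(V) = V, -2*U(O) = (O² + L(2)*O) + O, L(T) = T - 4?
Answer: 585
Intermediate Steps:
L(T) = -4 + T
U(O) = O/2 - O²/2 (U(O) = -((O² + (-4 + 2)*O) + O)/2 = -((O² - 2*O) + O)/2 = -(O² - O)/2 = O/2 - O²/2)
(U(-2)*A(6) + 5)*(-45) = (((½)*(-2)*(1 - 1*(-2)))*6 + 5)*(-45) = (((½)*(-2)*(1 + 2))*6 + 5)*(-45) = (((½)*(-2)*3)*6 + 5)*(-45) = (-3*6 + 5)*(-45) = (-18 + 5)*(-45) = -13*(-45) = 585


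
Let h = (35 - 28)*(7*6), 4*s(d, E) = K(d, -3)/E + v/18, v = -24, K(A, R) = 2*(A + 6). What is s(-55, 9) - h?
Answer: -5347/18 ≈ -297.06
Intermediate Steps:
K(A, R) = 12 + 2*A (K(A, R) = 2*(6 + A) = 12 + 2*A)
s(d, E) = -⅓ + (12 + 2*d)/(4*E) (s(d, E) = ((12 + 2*d)/E - 24/18)/4 = ((12 + 2*d)/E - 24*1/18)/4 = ((12 + 2*d)/E - 4/3)/4 = (-4/3 + (12 + 2*d)/E)/4 = -⅓ + (12 + 2*d)/(4*E))
h = 294 (h = 7*42 = 294)
s(-55, 9) - h = (3 + (½)*(-55) - ⅓*9)/9 - 1*294 = (3 - 55/2 - 3)/9 - 294 = (⅑)*(-55/2) - 294 = -55/18 - 294 = -5347/18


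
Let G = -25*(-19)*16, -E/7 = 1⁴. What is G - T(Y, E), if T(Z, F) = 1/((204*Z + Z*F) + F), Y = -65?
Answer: 97371201/12812 ≈ 7600.0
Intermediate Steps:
E = -7 (E = -7*1⁴ = -7*1 = -7)
T(Z, F) = 1/(F + 204*Z + F*Z) (T(Z, F) = 1/((204*Z + F*Z) + F) = 1/(F + 204*Z + F*Z))
G = 7600 (G = 475*16 = 7600)
G - T(Y, E) = 7600 - 1/(-7 + 204*(-65) - 7*(-65)) = 7600 - 1/(-7 - 13260 + 455) = 7600 - 1/(-12812) = 7600 - 1*(-1/12812) = 7600 + 1/12812 = 97371201/12812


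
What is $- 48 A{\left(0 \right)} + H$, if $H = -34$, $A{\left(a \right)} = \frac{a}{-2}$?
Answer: $-34$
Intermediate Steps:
$A{\left(a \right)} = - \frac{a}{2}$ ($A{\left(a \right)} = a \left(- \frac{1}{2}\right) = - \frac{a}{2}$)
$- 48 A{\left(0 \right)} + H = - 48 \left(\left(- \frac{1}{2}\right) 0\right) - 34 = \left(-48\right) 0 - 34 = 0 - 34 = -34$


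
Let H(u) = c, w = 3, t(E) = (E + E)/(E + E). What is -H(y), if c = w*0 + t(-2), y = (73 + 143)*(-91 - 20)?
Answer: -1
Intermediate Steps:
t(E) = 1 (t(E) = (2*E)/((2*E)) = (2*E)*(1/(2*E)) = 1)
y = -23976 (y = 216*(-111) = -23976)
c = 1 (c = 3*0 + 1 = 0 + 1 = 1)
H(u) = 1
-H(y) = -1*1 = -1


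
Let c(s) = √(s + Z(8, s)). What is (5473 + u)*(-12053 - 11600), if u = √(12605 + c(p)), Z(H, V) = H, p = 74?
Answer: -129452869 - 23653*√(12605 + √82) ≈ -1.3211e+8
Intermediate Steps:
c(s) = √(8 + s) (c(s) = √(s + 8) = √(8 + s))
u = √(12605 + √82) (u = √(12605 + √(8 + 74)) = √(12605 + √82) ≈ 112.31)
(5473 + u)*(-12053 - 11600) = (5473 + √(12605 + √82))*(-12053 - 11600) = (5473 + √(12605 + √82))*(-23653) = -129452869 - 23653*√(12605 + √82)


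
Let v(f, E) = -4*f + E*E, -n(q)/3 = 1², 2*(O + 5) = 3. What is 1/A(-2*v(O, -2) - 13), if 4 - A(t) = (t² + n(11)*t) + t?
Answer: -1/2495 ≈ -0.00040080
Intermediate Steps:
O = -7/2 (O = -5 + (½)*3 = -5 + 3/2 = -7/2 ≈ -3.5000)
n(q) = -3 (n(q) = -3*1² = -3*1 = -3)
v(f, E) = E² - 4*f (v(f, E) = -4*f + E² = E² - 4*f)
A(t) = 4 - t² + 2*t (A(t) = 4 - ((t² - 3*t) + t) = 4 - (t² - 2*t) = 4 + (-t² + 2*t) = 4 - t² + 2*t)
1/A(-2*v(O, -2) - 13) = 1/(4 - (-2*((-2)² - 4*(-7/2)) - 13)² + 2*(-2*((-2)² - 4*(-7/2)) - 13)) = 1/(4 - (-2*(4 + 14) - 13)² + 2*(-2*(4 + 14) - 13)) = 1/(4 - (-2*18 - 13)² + 2*(-2*18 - 13)) = 1/(4 - (-36 - 13)² + 2*(-36 - 13)) = 1/(4 - 1*(-49)² + 2*(-49)) = 1/(4 - 1*2401 - 98) = 1/(4 - 2401 - 98) = 1/(-2495) = -1/2495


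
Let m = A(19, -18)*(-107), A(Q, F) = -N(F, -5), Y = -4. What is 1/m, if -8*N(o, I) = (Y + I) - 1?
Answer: 4/535 ≈ 0.0074766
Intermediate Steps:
N(o, I) = 5/8 - I/8 (N(o, I) = -((-4 + I) - 1)/8 = -(-5 + I)/8 = 5/8 - I/8)
A(Q, F) = -5/4 (A(Q, F) = -(5/8 - 1/8*(-5)) = -(5/8 + 5/8) = -1*5/4 = -5/4)
m = 535/4 (m = -5/4*(-107) = 535/4 ≈ 133.75)
1/m = 1/(535/4) = 4/535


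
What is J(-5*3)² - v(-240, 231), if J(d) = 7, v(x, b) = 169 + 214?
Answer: -334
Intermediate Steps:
v(x, b) = 383
J(-5*3)² - v(-240, 231) = 7² - 1*383 = 49 - 383 = -334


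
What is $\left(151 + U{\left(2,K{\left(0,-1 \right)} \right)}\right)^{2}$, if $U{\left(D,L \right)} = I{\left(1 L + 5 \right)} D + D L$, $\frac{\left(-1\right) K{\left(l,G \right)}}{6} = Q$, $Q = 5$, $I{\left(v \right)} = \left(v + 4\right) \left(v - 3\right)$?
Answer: $1605289$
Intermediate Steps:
$I{\left(v \right)} = \left(-3 + v\right) \left(4 + v\right)$ ($I{\left(v \right)} = \left(4 + v\right) \left(-3 + v\right) = \left(-3 + v\right) \left(4 + v\right)$)
$K{\left(l,G \right)} = -30$ ($K{\left(l,G \right)} = \left(-6\right) 5 = -30$)
$U{\left(D,L \right)} = D L + D \left(-7 + L + \left(5 + L\right)^{2}\right)$ ($U{\left(D,L \right)} = \left(-12 + \left(1 L + 5\right) + \left(1 L + 5\right)^{2}\right) D + D L = \left(-12 + \left(L + 5\right) + \left(L + 5\right)^{2}\right) D + D L = \left(-12 + \left(5 + L\right) + \left(5 + L\right)^{2}\right) D + D L = \left(-7 + L + \left(5 + L\right)^{2}\right) D + D L = D \left(-7 + L + \left(5 + L\right)^{2}\right) + D L = D L + D \left(-7 + L + \left(5 + L\right)^{2}\right)$)
$\left(151 + U{\left(2,K{\left(0,-1 \right)} \right)}\right)^{2} = \left(151 + 2 \left(18 + \left(-30\right)^{2} + 12 \left(-30\right)\right)\right)^{2} = \left(151 + 2 \left(18 + 900 - 360\right)\right)^{2} = \left(151 + 2 \cdot 558\right)^{2} = \left(151 + 1116\right)^{2} = 1267^{2} = 1605289$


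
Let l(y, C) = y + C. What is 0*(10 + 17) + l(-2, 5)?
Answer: 3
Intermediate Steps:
l(y, C) = C + y
0*(10 + 17) + l(-2, 5) = 0*(10 + 17) + (5 - 2) = 0*27 + 3 = 0 + 3 = 3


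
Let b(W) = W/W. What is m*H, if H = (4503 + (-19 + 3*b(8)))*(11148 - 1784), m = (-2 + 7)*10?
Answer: 2100813400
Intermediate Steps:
b(W) = 1
m = 50 (m = 5*10 = 50)
H = 42016268 (H = (4503 + (-19 + 3*1))*(11148 - 1784) = (4503 + (-19 + 3))*9364 = (4503 - 16)*9364 = 4487*9364 = 42016268)
m*H = 50*42016268 = 2100813400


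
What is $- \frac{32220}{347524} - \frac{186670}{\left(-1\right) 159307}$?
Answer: $\frac{14934858385}{13840751467} \approx 1.0791$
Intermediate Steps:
$- \frac{32220}{347524} - \frac{186670}{\left(-1\right) 159307} = \left(-32220\right) \frac{1}{347524} - \frac{186670}{-159307} = - \frac{8055}{86881} - - \frac{186670}{159307} = - \frac{8055}{86881} + \frac{186670}{159307} = \frac{14934858385}{13840751467}$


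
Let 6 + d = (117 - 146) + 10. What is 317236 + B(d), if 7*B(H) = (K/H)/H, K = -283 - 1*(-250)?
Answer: 1387907467/4375 ≈ 3.1724e+5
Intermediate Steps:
K = -33 (K = -283 + 250 = -33)
d = -25 (d = -6 + ((117 - 146) + 10) = -6 + (-29 + 10) = -6 - 19 = -25)
B(H) = -33/(7*H²) (B(H) = ((-33/H)/H)/7 = (-33/H²)/7 = -33/(7*H²))
317236 + B(d) = 317236 - 33/7/(-25)² = 317236 - 33/7*1/625 = 317236 - 33/4375 = 1387907467/4375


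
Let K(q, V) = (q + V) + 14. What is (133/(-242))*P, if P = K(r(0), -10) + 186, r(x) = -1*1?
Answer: -25137/242 ≈ -103.87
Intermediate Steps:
r(x) = -1
K(q, V) = 14 + V + q (K(q, V) = (V + q) + 14 = 14 + V + q)
P = 189 (P = (14 - 10 - 1) + 186 = 3 + 186 = 189)
(133/(-242))*P = (133/(-242))*189 = (133*(-1/242))*189 = -133/242*189 = -25137/242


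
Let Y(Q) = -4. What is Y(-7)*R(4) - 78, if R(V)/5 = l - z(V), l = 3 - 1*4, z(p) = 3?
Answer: 2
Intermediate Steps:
l = -1 (l = 3 - 4 = -1)
R(V) = -20 (R(V) = 5*(-1 - 1*3) = 5*(-1 - 3) = 5*(-4) = -20)
Y(-7)*R(4) - 78 = -4*(-20) - 78 = 80 - 78 = 2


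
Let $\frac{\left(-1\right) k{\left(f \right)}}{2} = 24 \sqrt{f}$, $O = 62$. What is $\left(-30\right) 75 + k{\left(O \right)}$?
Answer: $-2250 - 48 \sqrt{62} \approx -2628.0$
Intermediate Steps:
$k{\left(f \right)} = - 48 \sqrt{f}$ ($k{\left(f \right)} = - 2 \cdot 24 \sqrt{f} = - 48 \sqrt{f}$)
$\left(-30\right) 75 + k{\left(O \right)} = \left(-30\right) 75 - 48 \sqrt{62} = -2250 - 48 \sqrt{62}$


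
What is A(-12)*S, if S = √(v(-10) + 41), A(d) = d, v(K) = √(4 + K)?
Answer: -12*√(41 + I*√6) ≈ -76.872 - 2.2943*I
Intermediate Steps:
S = √(41 + I*√6) (S = √(√(4 - 10) + 41) = √(√(-6) + 41) = √(I*√6 + 41) = √(41 + I*√6) ≈ 6.406 + 0.19119*I)
A(-12)*S = -12*√(41 + I*√6)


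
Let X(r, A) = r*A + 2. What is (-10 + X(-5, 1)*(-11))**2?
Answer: 529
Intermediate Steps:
X(r, A) = 2 + A*r (X(r, A) = A*r + 2 = 2 + A*r)
(-10 + X(-5, 1)*(-11))**2 = (-10 + (2 + 1*(-5))*(-11))**2 = (-10 + (2 - 5)*(-11))**2 = (-10 - 3*(-11))**2 = (-10 + 33)**2 = 23**2 = 529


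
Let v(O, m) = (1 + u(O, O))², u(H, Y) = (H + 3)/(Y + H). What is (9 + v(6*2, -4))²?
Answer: 555025/4096 ≈ 135.50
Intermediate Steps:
u(H, Y) = (3 + H)/(H + Y)
v(O, m) = (1 + (3 + O)/(2*O))² (v(O, m) = (1 + (3 + O)/(O + O))² = (1 + (3 + O)/((2*O)))² = (1 + (1/(2*O))*(3 + O))² = (1 + (3 + O)/(2*O))²)
(9 + v(6*2, -4))² = (9 + 9*(1 + 6*2)²/(4*(6*2)²))² = (9 + (9/4)*(1 + 12)²/12²)² = (9 + (9/4)*(1/144)*13²)² = (9 + (9/4)*(1/144)*169)² = (9 + 169/64)² = (745/64)² = 555025/4096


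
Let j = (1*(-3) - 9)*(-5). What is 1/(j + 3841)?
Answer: 1/3901 ≈ 0.00025634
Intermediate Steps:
j = 60 (j = (-3 - 9)*(-5) = -12*(-5) = 60)
1/(j + 3841) = 1/(60 + 3841) = 1/3901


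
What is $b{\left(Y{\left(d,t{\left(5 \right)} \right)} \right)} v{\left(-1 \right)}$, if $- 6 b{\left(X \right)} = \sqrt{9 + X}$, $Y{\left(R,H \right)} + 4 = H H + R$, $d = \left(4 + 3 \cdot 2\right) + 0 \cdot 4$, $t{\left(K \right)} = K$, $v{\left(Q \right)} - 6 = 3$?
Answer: $- 3 \sqrt{10} \approx -9.4868$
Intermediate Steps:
$v{\left(Q \right)} = 9$ ($v{\left(Q \right)} = 6 + 3 = 9$)
$d = 10$ ($d = \left(4 + 6\right) + 0 = 10 + 0 = 10$)
$Y{\left(R,H \right)} = -4 + R + H^{2}$ ($Y{\left(R,H \right)} = -4 + \left(H H + R\right) = -4 + \left(H^{2} + R\right) = -4 + \left(R + H^{2}\right) = -4 + R + H^{2}$)
$b{\left(X \right)} = - \frac{\sqrt{9 + X}}{6}$
$b{\left(Y{\left(d,t{\left(5 \right)} \right)} \right)} v{\left(-1 \right)} = - \frac{\sqrt{9 + \left(-4 + 10 + 5^{2}\right)}}{6} \cdot 9 = - \frac{\sqrt{9 + \left(-4 + 10 + 25\right)}}{6} \cdot 9 = - \frac{\sqrt{9 + 31}}{6} \cdot 9 = - \frac{\sqrt{40}}{6} \cdot 9 = - \frac{2 \sqrt{10}}{6} \cdot 9 = - \frac{\sqrt{10}}{3} \cdot 9 = - 3 \sqrt{10}$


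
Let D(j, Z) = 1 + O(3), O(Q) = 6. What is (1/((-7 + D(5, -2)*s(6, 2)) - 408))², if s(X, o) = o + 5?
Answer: 1/133956 ≈ 7.4651e-6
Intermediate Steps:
s(X, o) = 5 + o
D(j, Z) = 7 (D(j, Z) = 1 + 6 = 7)
(1/((-7 + D(5, -2)*s(6, 2)) - 408))² = (1/((-7 + 7*(5 + 2)) - 408))² = (1/((-7 + 7*7) - 408))² = (1/((-7 + 49) - 408))² = (1/(42 - 408))² = (1/(-366))² = (-1/366)² = 1/133956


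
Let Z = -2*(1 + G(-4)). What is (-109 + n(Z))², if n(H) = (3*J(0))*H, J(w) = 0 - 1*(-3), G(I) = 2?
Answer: 26569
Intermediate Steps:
J(w) = 3 (J(w) = 0 + 3 = 3)
Z = -6 (Z = -2*(1 + 2) = -2*3 = -6)
n(H) = 9*H (n(H) = (3*3)*H = 9*H)
(-109 + n(Z))² = (-109 + 9*(-6))² = (-109 - 54)² = (-163)² = 26569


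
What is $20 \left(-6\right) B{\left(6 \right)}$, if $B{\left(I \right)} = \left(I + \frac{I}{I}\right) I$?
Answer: $-5040$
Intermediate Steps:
$B{\left(I \right)} = I \left(1 + I\right)$ ($B{\left(I \right)} = \left(I + 1\right) I = \left(1 + I\right) I = I \left(1 + I\right)$)
$20 \left(-6\right) B{\left(6 \right)} = 20 \left(-6\right) 6 \left(1 + 6\right) = - 120 \cdot 6 \cdot 7 = \left(-120\right) 42 = -5040$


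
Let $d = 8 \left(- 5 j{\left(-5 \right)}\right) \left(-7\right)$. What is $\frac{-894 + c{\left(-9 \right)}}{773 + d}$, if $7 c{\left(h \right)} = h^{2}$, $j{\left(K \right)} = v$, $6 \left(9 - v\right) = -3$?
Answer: $- \frac{6177}{24031} \approx -0.25704$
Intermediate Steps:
$v = \frac{19}{2}$ ($v = 9 - - \frac{1}{2} = 9 + \frac{1}{2} = \frac{19}{2} \approx 9.5$)
$j{\left(K \right)} = \frac{19}{2}$
$c{\left(h \right)} = \frac{h^{2}}{7}$
$d = 2660$ ($d = 8 \left(\left(-5\right) \frac{19}{2}\right) \left(-7\right) = 8 \left(- \frac{95}{2}\right) \left(-7\right) = \left(-380\right) \left(-7\right) = 2660$)
$\frac{-894 + c{\left(-9 \right)}}{773 + d} = \frac{-894 + \frac{\left(-9\right)^{2}}{7}}{773 + 2660} = \frac{-894 + \frac{1}{7} \cdot 81}{3433} = \left(-894 + \frac{81}{7}\right) \frac{1}{3433} = \left(- \frac{6177}{7}\right) \frac{1}{3433} = - \frac{6177}{24031}$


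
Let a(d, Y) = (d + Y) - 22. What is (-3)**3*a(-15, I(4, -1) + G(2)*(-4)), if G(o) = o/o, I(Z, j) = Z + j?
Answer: 1026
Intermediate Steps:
G(o) = 1
a(d, Y) = -22 + Y + d (a(d, Y) = (Y + d) - 22 = -22 + Y + d)
(-3)**3*a(-15, I(4, -1) + G(2)*(-4)) = (-3)**3*(-22 + ((4 - 1) + 1*(-4)) - 15) = -27*(-22 + (3 - 4) - 15) = -27*(-22 - 1 - 15) = -27*(-38) = 1026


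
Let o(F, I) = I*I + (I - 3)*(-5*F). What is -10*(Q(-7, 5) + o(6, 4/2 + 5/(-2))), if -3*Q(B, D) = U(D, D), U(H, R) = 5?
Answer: -6215/6 ≈ -1035.8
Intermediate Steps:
Q(B, D) = -5/3 (Q(B, D) = -⅓*5 = -5/3)
o(F, I) = I² - 5*F*(-3 + I) (o(F, I) = I² + (-3 + I)*(-5*F) = I² - 5*F*(-3 + I))
-10*(Q(-7, 5) + o(6, 4/2 + 5/(-2))) = -10*(-5/3 + ((4/2 + 5/(-2))² + 15*6 - 5*6*(4/2 + 5/(-2)))) = -10*(-5/3 + ((4*(½) + 5*(-½))² + 90 - 5*6*(4*(½) + 5*(-½)))) = -10*(-5/3 + ((2 - 5/2)² + 90 - 5*6*(2 - 5/2))) = -10*(-5/3 + ((-½)² + 90 - 5*6*(-½))) = -10*(-5/3 + (¼ + 90 + 15)) = -10*(-5/3 + 421/4) = -10*1243/12 = -6215/6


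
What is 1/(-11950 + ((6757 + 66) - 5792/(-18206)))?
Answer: -9103/46668185 ≈ -0.00019506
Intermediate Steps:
1/(-11950 + ((6757 + 66) - 5792/(-18206))) = 1/(-11950 + (6823 - 5792*(-1/18206))) = 1/(-11950 + (6823 + 2896/9103)) = 1/(-11950 + 62112665/9103) = 1/(-46668185/9103) = -9103/46668185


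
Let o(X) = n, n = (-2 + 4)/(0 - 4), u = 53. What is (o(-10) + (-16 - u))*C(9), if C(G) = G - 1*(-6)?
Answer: -2085/2 ≈ -1042.5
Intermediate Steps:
C(G) = 6 + G (C(G) = G + 6 = 6 + G)
n = -½ (n = 2/(-4) = 2*(-¼) = -½ ≈ -0.50000)
o(X) = -½
(o(-10) + (-16 - u))*C(9) = (-½ + (-16 - 1*53))*(6 + 9) = (-½ + (-16 - 53))*15 = (-½ - 69)*15 = -139/2*15 = -2085/2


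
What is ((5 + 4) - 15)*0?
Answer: 0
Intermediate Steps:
((5 + 4) - 15)*0 = (9 - 15)*0 = -6*0 = 0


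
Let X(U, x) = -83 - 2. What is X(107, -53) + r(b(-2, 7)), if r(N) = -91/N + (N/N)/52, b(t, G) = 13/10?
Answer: -8059/52 ≈ -154.98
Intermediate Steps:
b(t, G) = 13/10 (b(t, G) = 13*(⅒) = 13/10)
X(U, x) = -85
r(N) = 1/52 - 91/N (r(N) = -91/N + 1*(1/52) = -91/N + 1/52 = 1/52 - 91/N)
X(107, -53) + r(b(-2, 7)) = -85 + (-4732 + 13/10)/(52*(13/10)) = -85 + (1/52)*(10/13)*(-47307/10) = -85 - 3639/52 = -8059/52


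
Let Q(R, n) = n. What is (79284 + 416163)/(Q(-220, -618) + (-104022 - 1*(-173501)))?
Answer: 495447/68861 ≈ 7.1949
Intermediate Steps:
(79284 + 416163)/(Q(-220, -618) + (-104022 - 1*(-173501))) = (79284 + 416163)/(-618 + (-104022 - 1*(-173501))) = 495447/(-618 + (-104022 + 173501)) = 495447/(-618 + 69479) = 495447/68861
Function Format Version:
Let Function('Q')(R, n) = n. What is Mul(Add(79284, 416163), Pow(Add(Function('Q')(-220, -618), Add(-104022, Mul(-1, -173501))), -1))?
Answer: Rational(495447, 68861) ≈ 7.1949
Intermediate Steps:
Mul(Add(79284, 416163), Pow(Add(Function('Q')(-220, -618), Add(-104022, Mul(-1, -173501))), -1)) = Mul(Add(79284, 416163), Pow(Add(-618, Add(-104022, Mul(-1, -173501))), -1)) = Mul(495447, Pow(Add(-618, Add(-104022, 173501)), -1)) = Mul(495447, Pow(Add(-618, 69479), -1)) = Mul(495447, Pow(68861, -1)) = Mul(495447, Rational(1, 68861)) = Rational(495447, 68861)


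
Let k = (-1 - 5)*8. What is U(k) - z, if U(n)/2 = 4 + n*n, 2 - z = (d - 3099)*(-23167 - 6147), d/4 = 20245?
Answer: -2282999020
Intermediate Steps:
d = 80980 (d = 4*20245 = 80980)
k = -48 (k = -6*8 = -48)
z = 2283003636 (z = 2 - (80980 - 3099)*(-23167 - 6147) = 2 - 77881*(-29314) = 2 - 1*(-2283003634) = 2 + 2283003634 = 2283003636)
U(n) = 8 + 2*n**2 (U(n) = 2*(4 + n*n) = 2*(4 + n**2) = 8 + 2*n**2)
U(k) - z = (8 + 2*(-48)**2) - 1*2283003636 = (8 + 2*2304) - 2283003636 = (8 + 4608) - 2283003636 = 4616 - 2283003636 = -2282999020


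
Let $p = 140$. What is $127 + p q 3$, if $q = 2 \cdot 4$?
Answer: $3487$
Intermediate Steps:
$q = 8$
$127 + p q 3 = 127 + 140 \cdot 8 \cdot 3 = 127 + 140 \cdot 24 = 127 + 3360 = 3487$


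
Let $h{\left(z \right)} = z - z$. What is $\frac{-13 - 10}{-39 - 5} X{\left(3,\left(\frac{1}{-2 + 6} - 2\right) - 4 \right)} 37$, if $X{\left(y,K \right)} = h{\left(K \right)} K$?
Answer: $0$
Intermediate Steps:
$h{\left(z \right)} = 0$
$X{\left(y,K \right)} = 0$ ($X{\left(y,K \right)} = 0 K = 0$)
$\frac{-13 - 10}{-39 - 5} X{\left(3,\left(\frac{1}{-2 + 6} - 2\right) - 4 \right)} 37 = \frac{-13 - 10}{-39 - 5} \cdot 0 \cdot 37 = - \frac{23}{-44} \cdot 0 \cdot 37 = \left(-23\right) \left(- \frac{1}{44}\right) 0 \cdot 37 = \frac{23}{44} \cdot 0 \cdot 37 = 0 \cdot 37 = 0$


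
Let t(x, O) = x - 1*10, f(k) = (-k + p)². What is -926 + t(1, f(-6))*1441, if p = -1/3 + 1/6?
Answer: -13895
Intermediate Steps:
p = -⅙ (p = -1*⅓ + 1*(⅙) = -⅓ + ⅙ = -⅙ ≈ -0.16667)
f(k) = (-⅙ - k)² (f(k) = (-k - ⅙)² = (-⅙ - k)²)
t(x, O) = -10 + x (t(x, O) = x - 10 = -10 + x)
-926 + t(1, f(-6))*1441 = -926 + (-10 + 1)*1441 = -926 - 9*1441 = -926 - 12969 = -13895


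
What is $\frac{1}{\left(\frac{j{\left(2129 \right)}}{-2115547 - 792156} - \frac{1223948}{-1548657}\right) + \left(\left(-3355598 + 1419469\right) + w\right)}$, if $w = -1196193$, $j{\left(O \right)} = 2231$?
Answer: $- \frac{409366782261}{1282268254925138435} \approx -3.1925 \cdot 10^{-7}$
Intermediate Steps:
$\frac{1}{\left(\frac{j{\left(2129 \right)}}{-2115547 - 792156} - \frac{1223948}{-1548657}\right) + \left(\left(-3355598 + 1419469\right) + w\right)} = \frac{1}{\left(\frac{2231}{-2115547 - 792156} - \frac{1223948}{-1548657}\right) + \left(\left(-3355598 + 1419469\right) - 1196193\right)} = \frac{1}{\left(\frac{2231}{-2115547 - 792156} - - \frac{111268}{140787}\right) - 3132322} = \frac{1}{\left(\frac{2231}{-2907703} + \frac{111268}{140787}\right) - 3132322} = \frac{1}{\left(2231 \left(- \frac{1}{2907703}\right) + \frac{111268}{140787}\right) - 3132322} = \frac{1}{\left(- \frac{2231}{2907703} + \frac{111268}{140787}\right) - 3132322} = \frac{1}{\frac{323220201607}{409366782261} - 3132322} = \frac{1}{- \frac{1282268254925138435}{409366782261}} = - \frac{409366782261}{1282268254925138435}$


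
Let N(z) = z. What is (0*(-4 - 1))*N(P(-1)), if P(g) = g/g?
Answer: 0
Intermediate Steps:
P(g) = 1
(0*(-4 - 1))*N(P(-1)) = (0*(-4 - 1))*1 = (0*(-5))*1 = 0*1 = 0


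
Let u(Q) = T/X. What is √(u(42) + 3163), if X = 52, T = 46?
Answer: √2138786/26 ≈ 56.248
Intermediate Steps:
u(Q) = 23/26 (u(Q) = 46/52 = 46*(1/52) = 23/26)
√(u(42) + 3163) = √(23/26 + 3163) = √(82261/26) = √2138786/26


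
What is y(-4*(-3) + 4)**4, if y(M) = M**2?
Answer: 4294967296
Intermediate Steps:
y(-4*(-3) + 4)**4 = ((-4*(-3) + 4)**2)**4 = ((12 + 4)**2)**4 = (16**2)**4 = 256**4 = 4294967296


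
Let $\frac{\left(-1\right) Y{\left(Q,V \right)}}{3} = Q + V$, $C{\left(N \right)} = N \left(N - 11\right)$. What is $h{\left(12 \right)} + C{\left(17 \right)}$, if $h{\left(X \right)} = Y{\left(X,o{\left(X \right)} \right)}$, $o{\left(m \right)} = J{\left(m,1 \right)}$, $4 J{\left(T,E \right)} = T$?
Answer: $57$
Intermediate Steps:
$J{\left(T,E \right)} = \frac{T}{4}$
$o{\left(m \right)} = \frac{m}{4}$
$C{\left(N \right)} = N \left(-11 + N\right)$
$Y{\left(Q,V \right)} = - 3 Q - 3 V$ ($Y{\left(Q,V \right)} = - 3 \left(Q + V\right) = - 3 Q - 3 V$)
$h{\left(X \right)} = - \frac{15 X}{4}$ ($h{\left(X \right)} = - 3 X - 3 \frac{X}{4} = - 3 X - \frac{3 X}{4} = - \frac{15 X}{4}$)
$h{\left(12 \right)} + C{\left(17 \right)} = \left(- \frac{15}{4}\right) 12 + 17 \left(-11 + 17\right) = -45 + 17 \cdot 6 = -45 + 102 = 57$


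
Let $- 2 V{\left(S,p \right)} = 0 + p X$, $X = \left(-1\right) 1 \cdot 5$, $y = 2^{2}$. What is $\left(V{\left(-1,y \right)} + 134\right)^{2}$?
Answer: $20736$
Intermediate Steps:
$y = 4$
$X = -5$ ($X = \left(-1\right) 5 = -5$)
$V{\left(S,p \right)} = \frac{5 p}{2}$ ($V{\left(S,p \right)} = - \frac{0 + p \left(-5\right)}{2} = - \frac{0 - 5 p}{2} = - \frac{\left(-5\right) p}{2} = \frac{5 p}{2}$)
$\left(V{\left(-1,y \right)} + 134\right)^{2} = \left(\frac{5}{2} \cdot 4 + 134\right)^{2} = \left(10 + 134\right)^{2} = 144^{2} = 20736$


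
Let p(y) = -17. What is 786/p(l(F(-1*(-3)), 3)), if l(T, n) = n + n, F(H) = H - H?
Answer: -786/17 ≈ -46.235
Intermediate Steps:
F(H) = 0
l(T, n) = 2*n
786/p(l(F(-1*(-3)), 3)) = 786/(-17) = 786*(-1/17) = -786/17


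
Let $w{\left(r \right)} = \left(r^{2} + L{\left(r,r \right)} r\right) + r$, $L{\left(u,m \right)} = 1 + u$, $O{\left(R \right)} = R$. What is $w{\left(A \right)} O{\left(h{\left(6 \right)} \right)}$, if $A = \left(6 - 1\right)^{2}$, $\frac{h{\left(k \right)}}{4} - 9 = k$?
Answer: $78000$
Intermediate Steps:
$h{\left(k \right)} = 36 + 4 k$
$A = 25$ ($A = 5^{2} = 25$)
$w{\left(r \right)} = r + r^{2} + r \left(1 + r\right)$ ($w{\left(r \right)} = \left(r^{2} + \left(1 + r\right) r\right) + r = \left(r^{2} + r \left(1 + r\right)\right) + r = r + r^{2} + r \left(1 + r\right)$)
$w{\left(A \right)} O{\left(h{\left(6 \right)} \right)} = 2 \cdot 25 \left(1 + 25\right) \left(36 + 4 \cdot 6\right) = 2 \cdot 25 \cdot 26 \left(36 + 24\right) = 1300 \cdot 60 = 78000$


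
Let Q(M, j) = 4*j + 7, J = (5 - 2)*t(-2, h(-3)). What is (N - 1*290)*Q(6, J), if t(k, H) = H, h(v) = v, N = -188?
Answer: 13862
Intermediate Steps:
J = -9 (J = (5 - 2)*(-3) = 3*(-3) = -9)
Q(M, j) = 7 + 4*j
(N - 1*290)*Q(6, J) = (-188 - 1*290)*(7 + 4*(-9)) = (-188 - 290)*(7 - 36) = -478*(-29) = 13862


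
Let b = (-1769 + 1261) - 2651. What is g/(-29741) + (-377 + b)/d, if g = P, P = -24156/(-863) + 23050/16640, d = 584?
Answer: -18880469739031/3117759022976 ≈ -6.0558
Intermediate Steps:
b = -3159 (b = -508 - 2651 = -3159)
P = 42184799/1436032 (P = -24156*(-1/863) + 23050*(1/16640) = 24156/863 + 2305/1664 = 42184799/1436032 ≈ 29.376)
g = 42184799/1436032 ≈ 29.376
g/(-29741) + (-377 + b)/d = (42184799/1436032)/(-29741) + (-377 - 3159)/584 = (42184799/1436032)*(-1/29741) - 3536*1/584 = -42184799/42709027712 - 442/73 = -18880469739031/3117759022976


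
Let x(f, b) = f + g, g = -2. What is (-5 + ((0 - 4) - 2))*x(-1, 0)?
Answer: 33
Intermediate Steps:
x(f, b) = -2 + f (x(f, b) = f - 2 = -2 + f)
(-5 + ((0 - 4) - 2))*x(-1, 0) = (-5 + ((0 - 4) - 2))*(-2 - 1) = (-5 + (-4 - 2))*(-3) = (-5 - 6)*(-3) = -11*(-3) = 33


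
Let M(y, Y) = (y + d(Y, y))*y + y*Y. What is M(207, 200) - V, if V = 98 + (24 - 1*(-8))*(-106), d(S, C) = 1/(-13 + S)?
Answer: 16370748/187 ≈ 87544.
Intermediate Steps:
M(y, Y) = Y*y + y*(y + 1/(-13 + Y)) (M(y, Y) = (y + 1/(-13 + Y))*y + y*Y = y*(y + 1/(-13 + Y)) + Y*y = Y*y + y*(y + 1/(-13 + Y)))
V = -3294 (V = 98 + (24 + 8)*(-106) = 98 + 32*(-106) = 98 - 3392 = -3294)
M(207, 200) - V = 207*(1 + (-13 + 200)*(200 + 207))/(-13 + 200) - 1*(-3294) = 207*(1 + 187*407)/187 + 3294 = 207*(1/187)*(1 + 76109) + 3294 = 207*(1/187)*76110 + 3294 = 15754770/187 + 3294 = 16370748/187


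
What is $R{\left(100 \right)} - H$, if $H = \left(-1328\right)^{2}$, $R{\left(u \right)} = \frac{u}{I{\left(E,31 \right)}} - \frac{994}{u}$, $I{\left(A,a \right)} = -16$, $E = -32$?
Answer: $- \frac{176360019}{100} \approx -1.7636 \cdot 10^{6}$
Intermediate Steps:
$R{\left(u \right)} = - \frac{994}{u} - \frac{u}{16}$ ($R{\left(u \right)} = \frac{u}{-16} - \frac{994}{u} = u \left(- \frac{1}{16}\right) - \frac{994}{u} = - \frac{u}{16} - \frac{994}{u} = - \frac{994}{u} - \frac{u}{16}$)
$H = 1763584$
$R{\left(100 \right)} - H = \left(- \frac{994}{100} - \frac{25}{4}\right) - 1763584 = \left(\left(-994\right) \frac{1}{100} - \frac{25}{4}\right) - 1763584 = \left(- \frac{497}{50} - \frac{25}{4}\right) - 1763584 = - \frac{1619}{100} - 1763584 = - \frac{176360019}{100}$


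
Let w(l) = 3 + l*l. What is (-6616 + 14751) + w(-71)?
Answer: 13179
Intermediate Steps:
w(l) = 3 + l²
(-6616 + 14751) + w(-71) = (-6616 + 14751) + (3 + (-71)²) = 8135 + (3 + 5041) = 8135 + 5044 = 13179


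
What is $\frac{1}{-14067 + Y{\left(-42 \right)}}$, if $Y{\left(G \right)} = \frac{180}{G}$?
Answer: $- \frac{7}{98499} \approx -7.1067 \cdot 10^{-5}$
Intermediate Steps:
$\frac{1}{-14067 + Y{\left(-42 \right)}} = \frac{1}{-14067 + \frac{180}{-42}} = \frac{1}{-14067 + 180 \left(- \frac{1}{42}\right)} = \frac{1}{-14067 - \frac{30}{7}} = \frac{1}{- \frac{98499}{7}} = - \frac{7}{98499}$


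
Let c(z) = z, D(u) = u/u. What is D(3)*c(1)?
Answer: 1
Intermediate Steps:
D(u) = 1
D(3)*c(1) = 1*1 = 1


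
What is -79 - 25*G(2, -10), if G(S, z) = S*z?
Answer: 421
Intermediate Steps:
-79 - 25*G(2, -10) = -79 - 50*(-10) = -79 - 25*(-20) = -79 + 500 = 421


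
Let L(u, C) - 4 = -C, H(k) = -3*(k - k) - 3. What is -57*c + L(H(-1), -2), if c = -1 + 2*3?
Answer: -279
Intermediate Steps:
H(k) = -3 (H(k) = -3*0 - 3 = 0 - 3 = -3)
L(u, C) = 4 - C
c = 5 (c = -1 + 6 = 5)
-57*c + L(H(-1), -2) = -57*5 + (4 - 1*(-2)) = -285 + (4 + 2) = -285 + 6 = -279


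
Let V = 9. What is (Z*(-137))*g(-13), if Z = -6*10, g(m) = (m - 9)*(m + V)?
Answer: 723360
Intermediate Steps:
g(m) = (-9 + m)*(9 + m) (g(m) = (m - 9)*(m + 9) = (-9 + m)*(9 + m))
Z = -60
(Z*(-137))*g(-13) = (-60*(-137))*(-81 + (-13)²) = 8220*(-81 + 169) = 8220*88 = 723360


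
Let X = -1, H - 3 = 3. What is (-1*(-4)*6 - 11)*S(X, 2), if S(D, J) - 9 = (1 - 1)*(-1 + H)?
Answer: 117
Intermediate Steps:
H = 6 (H = 3 + 3 = 6)
S(D, J) = 9 (S(D, J) = 9 + (1 - 1)*(-1 + 6) = 9 + 0*5 = 9 + 0 = 9)
(-1*(-4)*6 - 11)*S(X, 2) = (-1*(-4)*6 - 11)*9 = (4*6 - 11)*9 = (24 - 11)*9 = 13*9 = 117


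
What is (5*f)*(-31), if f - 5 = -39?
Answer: 5270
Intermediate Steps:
f = -34 (f = 5 - 39 = -34)
(5*f)*(-31) = (5*(-34))*(-31) = -170*(-31) = 5270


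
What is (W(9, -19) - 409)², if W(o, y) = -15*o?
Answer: 295936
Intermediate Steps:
(W(9, -19) - 409)² = (-15*9 - 409)² = (-135 - 409)² = (-544)² = 295936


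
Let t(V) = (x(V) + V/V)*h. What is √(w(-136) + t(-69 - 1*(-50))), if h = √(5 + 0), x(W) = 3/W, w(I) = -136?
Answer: 2*√(-12274 + 76*√5)/19 ≈ 11.581*I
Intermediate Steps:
h = √5 ≈ 2.2361
t(V) = √5*(1 + 3/V) (t(V) = (3/V + V/V)*√5 = (3/V + 1)*√5 = (1 + 3/V)*√5 = √5*(1 + 3/V))
√(w(-136) + t(-69 - 1*(-50))) = √(-136 + √5*(3 + (-69 - 1*(-50)))/(-69 - 1*(-50))) = √(-136 + √5*(3 + (-69 + 50))/(-69 + 50)) = √(-136 + √5*(3 - 19)/(-19)) = √(-136 + √5*(-1/19)*(-16)) = √(-136 + 16*√5/19)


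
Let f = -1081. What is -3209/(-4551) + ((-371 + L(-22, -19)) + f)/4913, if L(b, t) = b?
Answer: 9057643/22359063 ≈ 0.40510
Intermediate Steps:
-3209/(-4551) + ((-371 + L(-22, -19)) + f)/4913 = -3209/(-4551) + ((-371 - 22) - 1081)/4913 = -3209*(-1/4551) + (-393 - 1081)*(1/4913) = 3209/4551 - 1474*1/4913 = 3209/4551 - 1474/4913 = 9057643/22359063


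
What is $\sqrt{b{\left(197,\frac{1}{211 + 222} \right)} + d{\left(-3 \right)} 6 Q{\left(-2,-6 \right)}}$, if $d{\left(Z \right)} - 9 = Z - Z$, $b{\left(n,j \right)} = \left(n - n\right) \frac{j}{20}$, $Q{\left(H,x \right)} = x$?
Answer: $18 i \approx 18.0 i$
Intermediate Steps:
$b{\left(n,j \right)} = 0$ ($b{\left(n,j \right)} = 0 j \frac{1}{20} = 0 \frac{j}{20} = 0$)
$d{\left(Z \right)} = 9$ ($d{\left(Z \right)} = 9 + \left(Z - Z\right) = 9 + 0 = 9$)
$\sqrt{b{\left(197,\frac{1}{211 + 222} \right)} + d{\left(-3 \right)} 6 Q{\left(-2,-6 \right)}} = \sqrt{0 + 9 \cdot 6 \left(-6\right)} = \sqrt{0 + 54 \left(-6\right)} = \sqrt{0 - 324} = \sqrt{-324} = 18 i$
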